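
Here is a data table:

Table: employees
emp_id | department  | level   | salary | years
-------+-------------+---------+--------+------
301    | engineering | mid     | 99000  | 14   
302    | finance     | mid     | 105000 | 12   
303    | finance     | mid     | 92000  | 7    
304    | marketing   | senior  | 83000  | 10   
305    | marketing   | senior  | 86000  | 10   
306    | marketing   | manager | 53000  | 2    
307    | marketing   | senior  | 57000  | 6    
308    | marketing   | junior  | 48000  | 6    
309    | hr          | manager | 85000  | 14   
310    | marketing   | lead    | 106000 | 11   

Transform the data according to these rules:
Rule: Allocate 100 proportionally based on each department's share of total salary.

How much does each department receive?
engineering: 12.16, finance: 24.2, hr: 10.44, marketing: 53.19

Step 1: Calculate total salary = 814000
Step 2: Calculate each department's proportion:
  engineering: 99000/814000 = 12.16% → 12.16
  finance: 197000/814000 = 24.20% → 24.2
  hr: 85000/814000 = 10.44% → 10.44
  marketing: 433000/814000 = 53.19% → 53.19
Step 3: Verify: sum of allocations ≈ 100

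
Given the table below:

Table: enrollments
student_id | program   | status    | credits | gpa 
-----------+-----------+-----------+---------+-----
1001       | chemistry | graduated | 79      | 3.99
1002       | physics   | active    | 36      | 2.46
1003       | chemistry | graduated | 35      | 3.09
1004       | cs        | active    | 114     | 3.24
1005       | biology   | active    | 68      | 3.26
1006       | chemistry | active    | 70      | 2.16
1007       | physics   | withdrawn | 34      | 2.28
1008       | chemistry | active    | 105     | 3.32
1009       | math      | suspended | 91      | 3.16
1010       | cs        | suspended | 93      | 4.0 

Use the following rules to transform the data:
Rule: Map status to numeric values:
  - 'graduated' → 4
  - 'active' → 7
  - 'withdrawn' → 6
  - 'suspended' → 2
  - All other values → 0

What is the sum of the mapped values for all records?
53

Step 1: Apply mapping to each record
Step 2: Count by status:
  'graduated': 2 records × 4 = 8
  'active': 5 records × 7 = 35
  'withdrawn': 1 records × 6 = 6
  'suspended': 2 records × 2 = 4
Step 3: Sum all mapped values = 53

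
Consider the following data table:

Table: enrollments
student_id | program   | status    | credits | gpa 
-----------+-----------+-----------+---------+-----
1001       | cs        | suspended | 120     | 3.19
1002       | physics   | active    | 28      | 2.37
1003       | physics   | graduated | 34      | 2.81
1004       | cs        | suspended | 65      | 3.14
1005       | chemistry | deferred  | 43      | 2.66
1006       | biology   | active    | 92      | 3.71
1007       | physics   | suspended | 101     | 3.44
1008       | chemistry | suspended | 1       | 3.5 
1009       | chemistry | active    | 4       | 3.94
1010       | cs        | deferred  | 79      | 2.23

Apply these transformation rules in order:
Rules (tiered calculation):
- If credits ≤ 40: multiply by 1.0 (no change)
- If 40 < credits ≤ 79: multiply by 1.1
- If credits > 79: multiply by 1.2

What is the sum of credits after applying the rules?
648.3

Step 1: Tier 1 (credits ≤ 40): 4 records, sum = 67 × 1.0 = 67.0
Step 2: Tier 2 (40 < credits ≤ 79): 3 records, sum = 187 × 1.1 = 205.7
Step 3: Tier 3 (credits > 79): 3 records, sum = 313 × 1.2 = 375.6
Step 4: Final sum = 67.0 + 205.7 + 375.6 = 648.3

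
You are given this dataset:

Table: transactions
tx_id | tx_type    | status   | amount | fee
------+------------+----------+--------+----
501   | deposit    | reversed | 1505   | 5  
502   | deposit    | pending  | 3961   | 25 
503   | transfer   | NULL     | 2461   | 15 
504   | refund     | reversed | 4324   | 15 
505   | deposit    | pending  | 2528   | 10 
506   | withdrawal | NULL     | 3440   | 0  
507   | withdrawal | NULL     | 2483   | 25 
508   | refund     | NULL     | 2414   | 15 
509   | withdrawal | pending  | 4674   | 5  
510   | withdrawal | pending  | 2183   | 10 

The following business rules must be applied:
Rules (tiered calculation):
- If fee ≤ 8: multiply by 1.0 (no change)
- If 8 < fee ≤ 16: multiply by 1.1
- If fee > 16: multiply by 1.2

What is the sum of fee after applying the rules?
141.5

Step 1: Tier 1 (fee ≤ 8): 3 records, sum = 10 × 1.0 = 10.0
Step 2: Tier 2 (8 < fee ≤ 16): 5 records, sum = 65 × 1.1 = 71.5
Step 3: Tier 3 (fee > 16): 2 records, sum = 50 × 1.2 = 60.0
Step 4: Final sum = 10.0 + 71.5 + 60.0 = 141.5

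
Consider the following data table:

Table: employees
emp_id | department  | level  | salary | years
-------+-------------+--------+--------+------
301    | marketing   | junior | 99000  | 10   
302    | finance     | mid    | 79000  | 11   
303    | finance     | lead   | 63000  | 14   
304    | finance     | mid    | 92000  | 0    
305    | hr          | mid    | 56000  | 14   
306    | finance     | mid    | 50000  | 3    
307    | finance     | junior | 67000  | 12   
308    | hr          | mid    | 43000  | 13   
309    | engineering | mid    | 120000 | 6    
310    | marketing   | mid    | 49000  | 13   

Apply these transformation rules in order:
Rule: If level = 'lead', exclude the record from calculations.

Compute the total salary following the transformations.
655000

Step 1: Identify records where level = 'lead'
Step 2: The excluded records sum to 63000
Step 3: Original total salary = 718000
Step 4: Remaining total = 718000 - 63000 = 655000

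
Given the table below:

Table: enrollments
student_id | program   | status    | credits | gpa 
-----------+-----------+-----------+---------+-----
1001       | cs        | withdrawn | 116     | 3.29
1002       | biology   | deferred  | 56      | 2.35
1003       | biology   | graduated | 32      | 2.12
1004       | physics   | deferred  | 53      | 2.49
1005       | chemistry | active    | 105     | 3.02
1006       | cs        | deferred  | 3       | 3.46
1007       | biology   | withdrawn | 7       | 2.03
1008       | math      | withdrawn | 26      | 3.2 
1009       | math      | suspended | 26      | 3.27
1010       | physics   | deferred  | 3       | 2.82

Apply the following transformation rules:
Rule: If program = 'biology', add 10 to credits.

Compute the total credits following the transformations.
457

Step 1: Count records where program = 'biology': 3
Step 2: Total bonus added: 3 × 10 = 30
Step 3: Original sum of credits: 427
Step 4: Final sum = 427 + 30 = 457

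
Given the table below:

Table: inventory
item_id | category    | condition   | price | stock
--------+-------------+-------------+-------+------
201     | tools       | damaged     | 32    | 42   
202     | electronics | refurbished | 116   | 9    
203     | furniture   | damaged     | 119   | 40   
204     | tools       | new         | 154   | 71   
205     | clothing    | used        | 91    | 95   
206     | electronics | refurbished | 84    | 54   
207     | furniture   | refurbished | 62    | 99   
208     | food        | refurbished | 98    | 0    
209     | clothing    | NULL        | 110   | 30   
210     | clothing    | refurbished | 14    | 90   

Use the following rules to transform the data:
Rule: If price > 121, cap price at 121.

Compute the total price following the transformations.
847

Step 1: 1 records have price > 121
Step 2: These records originally summed to 154
Step 3: After capping: 1 × 121 = 121
Step 4: Unaffected records sum: 726
Step 5: Final sum = 121 + 726 = 847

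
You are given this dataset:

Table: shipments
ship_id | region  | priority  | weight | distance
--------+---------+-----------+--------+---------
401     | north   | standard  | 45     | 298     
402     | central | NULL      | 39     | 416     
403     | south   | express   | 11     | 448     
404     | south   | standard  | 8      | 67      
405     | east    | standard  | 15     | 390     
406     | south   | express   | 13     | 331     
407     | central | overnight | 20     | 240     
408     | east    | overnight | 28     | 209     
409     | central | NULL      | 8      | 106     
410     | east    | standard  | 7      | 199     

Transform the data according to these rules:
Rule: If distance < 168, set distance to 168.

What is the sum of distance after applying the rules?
2867

Step 1: 2 records have distance < 168
Step 2: These records originally summed to 173
Step 3: After setting to minimum: 2 × 168 = 336
Step 4: Unaffected records sum: 2531
Step 5: Final sum = 336 + 2531 = 2867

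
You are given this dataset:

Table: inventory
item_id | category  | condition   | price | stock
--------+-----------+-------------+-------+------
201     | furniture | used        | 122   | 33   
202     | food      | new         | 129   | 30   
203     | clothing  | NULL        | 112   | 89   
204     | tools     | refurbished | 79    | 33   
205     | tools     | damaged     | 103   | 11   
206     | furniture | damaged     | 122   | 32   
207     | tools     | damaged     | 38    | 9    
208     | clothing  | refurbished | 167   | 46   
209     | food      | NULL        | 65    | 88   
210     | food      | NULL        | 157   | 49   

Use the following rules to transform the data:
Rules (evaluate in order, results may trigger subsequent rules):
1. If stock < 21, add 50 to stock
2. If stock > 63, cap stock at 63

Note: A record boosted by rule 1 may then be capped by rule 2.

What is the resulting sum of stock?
469

Step 1: Apply rule 1 to records with stock < 21
  - 2 records get bonus of 50
  - Of these, 0 records then exceed 63 and get capped
Step 2: Apply rule 2 to records with stock > 63
  - 2 records (original) are capped
Step 3: Calculate final sum = 469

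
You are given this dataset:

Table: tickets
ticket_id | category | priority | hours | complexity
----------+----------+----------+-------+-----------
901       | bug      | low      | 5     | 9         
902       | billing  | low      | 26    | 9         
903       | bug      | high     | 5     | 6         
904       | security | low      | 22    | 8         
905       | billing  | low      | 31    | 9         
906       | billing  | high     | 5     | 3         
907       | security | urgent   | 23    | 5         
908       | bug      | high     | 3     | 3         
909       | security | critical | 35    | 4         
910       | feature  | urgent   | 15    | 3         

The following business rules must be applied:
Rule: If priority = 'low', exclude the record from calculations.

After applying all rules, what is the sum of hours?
86

Step 1: Identify records where priority = 'low'
Step 2: The excluded records sum to 84
Step 3: Original total hours = 170
Step 4: Remaining total = 170 - 84 = 86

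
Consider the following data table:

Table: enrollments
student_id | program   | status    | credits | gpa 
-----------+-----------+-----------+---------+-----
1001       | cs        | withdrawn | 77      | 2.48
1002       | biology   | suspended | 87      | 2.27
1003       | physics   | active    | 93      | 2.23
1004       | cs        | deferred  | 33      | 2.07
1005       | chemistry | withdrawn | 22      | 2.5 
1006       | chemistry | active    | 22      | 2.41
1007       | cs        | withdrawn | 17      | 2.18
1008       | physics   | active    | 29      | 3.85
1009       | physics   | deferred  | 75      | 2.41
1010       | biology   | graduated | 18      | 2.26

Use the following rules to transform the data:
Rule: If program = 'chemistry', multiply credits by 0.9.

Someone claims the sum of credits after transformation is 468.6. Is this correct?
Yes, the result is correct.

Step 1: Calculate the correct sum after transformation
Step 2: Apply multiplier 0.9 to records where program = 'chemistry'
Step 3: Correct result = 468.6
Step 4: Claimed result = 468.6
Step 5: 468.6 = 468.6 ✓
Conclusion: The claimed result is correct.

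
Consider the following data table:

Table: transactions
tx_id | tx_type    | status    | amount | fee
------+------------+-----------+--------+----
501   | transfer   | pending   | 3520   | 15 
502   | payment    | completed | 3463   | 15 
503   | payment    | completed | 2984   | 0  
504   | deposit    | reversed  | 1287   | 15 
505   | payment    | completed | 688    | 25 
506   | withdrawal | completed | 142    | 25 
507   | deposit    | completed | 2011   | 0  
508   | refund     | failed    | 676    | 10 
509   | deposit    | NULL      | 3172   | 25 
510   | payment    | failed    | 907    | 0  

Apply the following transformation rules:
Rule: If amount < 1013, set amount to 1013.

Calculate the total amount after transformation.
20489

Step 1: 4 records have amount < 1013
Step 2: These records originally summed to 2413
Step 3: After setting to minimum: 4 × 1013 = 4052
Step 4: Unaffected records sum: 16437
Step 5: Final sum = 4052 + 16437 = 20489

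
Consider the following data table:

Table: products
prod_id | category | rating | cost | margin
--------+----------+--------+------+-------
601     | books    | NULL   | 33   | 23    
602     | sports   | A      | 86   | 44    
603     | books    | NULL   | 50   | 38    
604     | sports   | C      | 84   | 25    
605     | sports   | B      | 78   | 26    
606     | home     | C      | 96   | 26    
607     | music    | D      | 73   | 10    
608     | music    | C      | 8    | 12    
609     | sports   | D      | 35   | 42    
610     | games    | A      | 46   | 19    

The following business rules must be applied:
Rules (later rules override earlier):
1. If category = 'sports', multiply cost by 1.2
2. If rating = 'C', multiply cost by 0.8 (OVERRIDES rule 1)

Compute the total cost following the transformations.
591.2

Step 1: Rule 2 takes priority for records with rating = 'C'
  - 3 records: 188 × 0.8 = 150.4
Step 2: Rule 1 applies to remaining records with category = 'sports'
  - 3 records: 199 × 1.2 = 238.8
Step 3: Other records unchanged: 202
Step 4: Final sum = 150.4 + 238.8 + 202 = 591.2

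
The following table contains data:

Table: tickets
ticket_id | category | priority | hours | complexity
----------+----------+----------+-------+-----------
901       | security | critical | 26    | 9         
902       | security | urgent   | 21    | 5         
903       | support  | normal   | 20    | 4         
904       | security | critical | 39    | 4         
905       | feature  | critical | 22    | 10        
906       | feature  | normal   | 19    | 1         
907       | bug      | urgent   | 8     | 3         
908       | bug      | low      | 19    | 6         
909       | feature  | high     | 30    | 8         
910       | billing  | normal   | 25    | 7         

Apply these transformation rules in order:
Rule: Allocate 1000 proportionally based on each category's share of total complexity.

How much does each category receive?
billing: 122.81, bug: 157.89, feature: 333.33, security: 315.79, support: 70.18

Step 1: Calculate total complexity = 57
Step 2: Calculate each category's proportion:
  billing: 7/57 = 12.28% → 122.81
  bug: 9/57 = 15.79% → 157.89
  feature: 19/57 = 33.33% → 333.33
  security: 18/57 = 31.58% → 315.79
  support: 4/57 = 7.02% → 70.18
Step 3: Verify: sum of allocations ≈ 1000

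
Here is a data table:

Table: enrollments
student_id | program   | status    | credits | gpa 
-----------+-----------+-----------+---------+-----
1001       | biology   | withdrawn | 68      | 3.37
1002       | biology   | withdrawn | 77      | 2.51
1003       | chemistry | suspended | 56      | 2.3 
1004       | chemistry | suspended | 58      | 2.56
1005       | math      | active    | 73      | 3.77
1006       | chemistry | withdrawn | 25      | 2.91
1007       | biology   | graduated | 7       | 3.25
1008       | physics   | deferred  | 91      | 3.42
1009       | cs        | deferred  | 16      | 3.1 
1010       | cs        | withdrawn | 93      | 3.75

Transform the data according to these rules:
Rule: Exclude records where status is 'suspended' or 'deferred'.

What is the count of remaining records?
6

Step 1: Count records to exclude
  - 2 (suspended) + 2 (deferred) = 4 records
Step 2: Total records: 10
Step 3: Remaining = 10 - 4 = 6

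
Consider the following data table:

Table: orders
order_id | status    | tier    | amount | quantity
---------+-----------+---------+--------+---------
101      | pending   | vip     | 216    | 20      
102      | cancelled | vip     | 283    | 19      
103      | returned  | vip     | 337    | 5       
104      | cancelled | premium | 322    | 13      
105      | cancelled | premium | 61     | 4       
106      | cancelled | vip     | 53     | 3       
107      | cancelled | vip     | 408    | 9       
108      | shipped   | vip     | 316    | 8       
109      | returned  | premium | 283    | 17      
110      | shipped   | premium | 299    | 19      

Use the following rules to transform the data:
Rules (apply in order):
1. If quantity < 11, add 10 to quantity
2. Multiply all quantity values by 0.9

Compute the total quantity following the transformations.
150.3

Step 1: Apply Rule 1 - Add 10 to records with quantity < 11
  - 5 records affected: 29 + (5 × 10) = 79
  - Unaffected records: 88
  - Sum after Rule 1: 167
Step 2: Apply Rule 2 - Multiply all by 0.9
  - 167 × 0.9 = 150.3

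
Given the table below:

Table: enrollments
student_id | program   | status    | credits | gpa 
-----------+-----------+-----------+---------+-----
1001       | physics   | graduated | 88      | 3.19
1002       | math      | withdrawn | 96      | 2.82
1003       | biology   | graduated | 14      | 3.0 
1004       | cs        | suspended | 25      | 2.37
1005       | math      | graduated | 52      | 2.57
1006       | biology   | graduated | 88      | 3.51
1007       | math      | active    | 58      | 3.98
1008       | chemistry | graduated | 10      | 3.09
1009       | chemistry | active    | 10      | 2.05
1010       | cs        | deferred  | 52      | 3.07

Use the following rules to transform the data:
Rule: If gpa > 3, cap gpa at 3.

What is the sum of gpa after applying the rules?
27.81

Step 1: 5 records have gpa > 3
Step 2: These records originally summed to 16.84
Step 3: After capping: 5 × 3 = 15
Step 4: Unaffected records sum: 12.81
Step 5: Final sum = 15 + 12.81 = 27.81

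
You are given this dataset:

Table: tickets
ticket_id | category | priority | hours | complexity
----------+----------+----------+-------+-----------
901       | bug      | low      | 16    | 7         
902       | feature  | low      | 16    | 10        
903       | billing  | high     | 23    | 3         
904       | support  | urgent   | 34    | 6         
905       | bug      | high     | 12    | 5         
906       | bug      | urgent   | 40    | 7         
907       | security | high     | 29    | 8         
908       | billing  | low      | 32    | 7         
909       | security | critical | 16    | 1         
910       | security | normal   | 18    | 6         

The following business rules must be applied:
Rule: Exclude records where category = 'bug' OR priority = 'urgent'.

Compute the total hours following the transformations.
134

Step 1: Find records where category = 'bug' OR priority = 'urgent'
Step 2: 4 records match, summing to 102
Step 3: Original sum: 236
Step 4: Remaining sum = 236 - 102 = 134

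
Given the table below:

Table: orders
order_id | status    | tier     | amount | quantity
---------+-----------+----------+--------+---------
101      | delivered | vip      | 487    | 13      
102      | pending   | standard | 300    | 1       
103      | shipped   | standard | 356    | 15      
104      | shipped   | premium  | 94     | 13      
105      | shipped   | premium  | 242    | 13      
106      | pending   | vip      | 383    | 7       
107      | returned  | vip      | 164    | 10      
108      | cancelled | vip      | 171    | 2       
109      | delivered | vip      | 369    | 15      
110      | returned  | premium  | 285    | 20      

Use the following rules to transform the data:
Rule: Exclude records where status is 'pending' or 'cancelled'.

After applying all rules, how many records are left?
7

Step 1: Count records to exclude
  - 2 (pending) + 1 (cancelled) = 3 records
Step 2: Total records: 10
Step 3: Remaining = 10 - 3 = 7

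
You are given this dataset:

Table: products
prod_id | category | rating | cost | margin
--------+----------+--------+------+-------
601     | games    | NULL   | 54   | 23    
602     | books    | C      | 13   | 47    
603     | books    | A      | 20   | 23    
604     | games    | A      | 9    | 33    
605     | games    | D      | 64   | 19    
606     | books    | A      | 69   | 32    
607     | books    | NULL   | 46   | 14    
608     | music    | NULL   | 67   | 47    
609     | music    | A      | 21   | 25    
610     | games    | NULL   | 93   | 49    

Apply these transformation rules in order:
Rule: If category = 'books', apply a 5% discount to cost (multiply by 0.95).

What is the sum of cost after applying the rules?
448.6

Step 1: Records with category = 'books' have total cost = 148
Step 2: Apply multiplier: 148 × 0.95 = 140.6
Step 3: Other records total: 308
Step 4: Final sum = 140.6 + 308 = 448.6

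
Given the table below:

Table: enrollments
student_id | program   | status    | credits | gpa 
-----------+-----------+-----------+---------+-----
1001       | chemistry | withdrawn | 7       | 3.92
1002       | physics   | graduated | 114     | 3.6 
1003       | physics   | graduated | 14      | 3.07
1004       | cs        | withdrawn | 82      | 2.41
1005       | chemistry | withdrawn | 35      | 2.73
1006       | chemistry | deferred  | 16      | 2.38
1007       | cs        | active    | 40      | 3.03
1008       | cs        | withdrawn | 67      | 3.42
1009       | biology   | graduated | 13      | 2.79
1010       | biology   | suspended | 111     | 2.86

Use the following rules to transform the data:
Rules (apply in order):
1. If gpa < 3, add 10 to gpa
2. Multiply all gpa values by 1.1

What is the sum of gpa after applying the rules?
88.23

Step 1: Apply Rule 1 - Add 10 to records with gpa < 3
  - 5 records affected: 13.17 + (5 × 10) = 63.17
  - Unaffected records: 17.04
  - Sum after Rule 1: 80.21
Step 2: Apply Rule 2 - Multiply all by 1.1
  - 80.21 × 1.1 = 88.23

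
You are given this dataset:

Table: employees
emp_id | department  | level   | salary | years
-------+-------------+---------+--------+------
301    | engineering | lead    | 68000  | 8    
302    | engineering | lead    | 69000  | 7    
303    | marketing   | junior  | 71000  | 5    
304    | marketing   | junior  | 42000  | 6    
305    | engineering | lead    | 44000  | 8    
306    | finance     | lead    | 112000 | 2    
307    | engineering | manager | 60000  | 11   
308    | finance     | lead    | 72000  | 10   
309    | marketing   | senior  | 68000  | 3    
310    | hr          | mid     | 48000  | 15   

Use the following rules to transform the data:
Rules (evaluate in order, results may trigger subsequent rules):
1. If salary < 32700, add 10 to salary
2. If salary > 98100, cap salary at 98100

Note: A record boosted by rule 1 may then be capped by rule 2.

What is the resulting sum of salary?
640100

Step 1: Apply rule 1 to records with salary < 32700
  - 0 records get bonus of 10
  - Of these, 0 records then exceed 98100 and get capped
Step 2: Apply rule 2 to records with salary > 98100
  - 1 records (original) are capped
Step 3: Calculate final sum = 640100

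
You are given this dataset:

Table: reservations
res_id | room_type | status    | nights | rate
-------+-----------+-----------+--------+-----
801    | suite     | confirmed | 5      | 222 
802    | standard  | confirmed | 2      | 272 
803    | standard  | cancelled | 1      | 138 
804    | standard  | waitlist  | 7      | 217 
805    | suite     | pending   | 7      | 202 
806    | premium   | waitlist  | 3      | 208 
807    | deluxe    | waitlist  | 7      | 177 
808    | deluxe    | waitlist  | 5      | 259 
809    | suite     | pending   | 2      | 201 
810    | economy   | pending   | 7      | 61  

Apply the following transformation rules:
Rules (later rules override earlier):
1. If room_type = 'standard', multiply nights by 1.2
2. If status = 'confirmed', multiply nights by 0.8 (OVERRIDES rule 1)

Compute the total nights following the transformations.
46.2

Step 1: Rule 2 takes priority for records with status = 'confirmed'
  - 2 records: 7 × 0.8 = 5.6
Step 2: Rule 1 applies to remaining records with room_type = 'standard'
  - 2 records: 8 × 1.2 = 9.6
Step 3: Other records unchanged: 31
Step 4: Final sum = 5.6 + 9.6 + 31 = 46.2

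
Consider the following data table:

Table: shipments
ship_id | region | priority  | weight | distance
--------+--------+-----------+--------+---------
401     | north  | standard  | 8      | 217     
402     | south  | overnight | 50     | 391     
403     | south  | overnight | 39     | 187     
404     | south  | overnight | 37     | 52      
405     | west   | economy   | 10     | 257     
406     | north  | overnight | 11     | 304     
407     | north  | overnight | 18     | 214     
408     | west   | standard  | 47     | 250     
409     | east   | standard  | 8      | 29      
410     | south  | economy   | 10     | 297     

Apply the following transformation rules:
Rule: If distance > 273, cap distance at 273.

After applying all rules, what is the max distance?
273

Step 1: Original maximum distance = 391
Step 2: Apply cap at 273
Step 3: 3 records had distance > 273 and were capped
Step 4: Maximum after transformation = 273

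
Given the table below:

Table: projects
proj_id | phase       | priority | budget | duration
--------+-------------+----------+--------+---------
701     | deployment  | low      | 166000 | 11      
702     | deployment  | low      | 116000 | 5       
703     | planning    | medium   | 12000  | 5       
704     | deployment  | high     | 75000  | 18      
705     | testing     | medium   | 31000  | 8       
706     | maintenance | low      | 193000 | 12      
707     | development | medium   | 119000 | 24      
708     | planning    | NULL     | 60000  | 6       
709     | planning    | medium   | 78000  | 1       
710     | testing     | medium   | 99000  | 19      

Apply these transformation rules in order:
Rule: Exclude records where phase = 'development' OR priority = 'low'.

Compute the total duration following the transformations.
57

Step 1: Find records where phase = 'development' OR priority = 'low'
Step 2: 4 records match, summing to 52
Step 3: Original sum: 109
Step 4: Remaining sum = 109 - 52 = 57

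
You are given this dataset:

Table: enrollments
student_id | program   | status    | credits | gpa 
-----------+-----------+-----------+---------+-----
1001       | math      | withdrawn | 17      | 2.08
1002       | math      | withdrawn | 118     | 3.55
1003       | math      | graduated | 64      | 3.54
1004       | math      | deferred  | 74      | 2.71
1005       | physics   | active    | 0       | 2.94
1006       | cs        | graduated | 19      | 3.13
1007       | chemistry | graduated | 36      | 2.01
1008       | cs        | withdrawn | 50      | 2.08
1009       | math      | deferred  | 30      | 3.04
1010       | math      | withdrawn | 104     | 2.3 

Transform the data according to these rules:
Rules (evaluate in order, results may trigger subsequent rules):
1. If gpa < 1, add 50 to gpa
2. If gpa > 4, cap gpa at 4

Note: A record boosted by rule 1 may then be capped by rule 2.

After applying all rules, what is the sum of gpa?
27.38

Step 1: Apply rule 1 to records with gpa < 1
  - 0 records get bonus of 50
  - Of these, 0 records then exceed 4 and get capped
Step 2: Apply rule 2 to records with gpa > 4
  - 0 records (original) are capped
Step 3: Calculate final sum = 27.38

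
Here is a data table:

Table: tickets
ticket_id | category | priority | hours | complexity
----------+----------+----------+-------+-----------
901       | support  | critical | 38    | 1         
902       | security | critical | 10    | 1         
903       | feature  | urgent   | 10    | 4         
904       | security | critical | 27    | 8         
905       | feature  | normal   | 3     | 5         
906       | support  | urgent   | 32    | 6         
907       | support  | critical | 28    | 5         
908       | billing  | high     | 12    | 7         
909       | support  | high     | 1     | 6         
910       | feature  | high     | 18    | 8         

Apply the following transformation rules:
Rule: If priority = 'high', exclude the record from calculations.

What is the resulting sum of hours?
148

Step 1: Identify records where priority = 'high'
Step 2: The excluded records sum to 31
Step 3: Original total hours = 179
Step 4: Remaining total = 179 - 31 = 148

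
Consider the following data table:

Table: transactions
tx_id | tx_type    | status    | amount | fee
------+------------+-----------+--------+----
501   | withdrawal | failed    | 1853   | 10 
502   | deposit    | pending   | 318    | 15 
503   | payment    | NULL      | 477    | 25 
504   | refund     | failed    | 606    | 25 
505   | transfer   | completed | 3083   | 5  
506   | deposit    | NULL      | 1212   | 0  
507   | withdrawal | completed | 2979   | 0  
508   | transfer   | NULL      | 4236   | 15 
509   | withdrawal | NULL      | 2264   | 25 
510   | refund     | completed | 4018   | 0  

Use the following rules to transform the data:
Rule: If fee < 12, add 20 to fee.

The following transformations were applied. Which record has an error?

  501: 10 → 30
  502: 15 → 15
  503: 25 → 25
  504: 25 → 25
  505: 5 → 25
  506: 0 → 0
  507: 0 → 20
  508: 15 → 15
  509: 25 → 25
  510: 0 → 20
Record 506 has an error. The correct transformed value should be 20, not 0.

Step 1: Check each record against the rule
Step 2: Record 506 has fee = 0
Step 3: Since 0 < 12, the bonus should have been applied
Step 4: Correct value = 20, but claimed value = 0
Conclusion: Record 506 has the error.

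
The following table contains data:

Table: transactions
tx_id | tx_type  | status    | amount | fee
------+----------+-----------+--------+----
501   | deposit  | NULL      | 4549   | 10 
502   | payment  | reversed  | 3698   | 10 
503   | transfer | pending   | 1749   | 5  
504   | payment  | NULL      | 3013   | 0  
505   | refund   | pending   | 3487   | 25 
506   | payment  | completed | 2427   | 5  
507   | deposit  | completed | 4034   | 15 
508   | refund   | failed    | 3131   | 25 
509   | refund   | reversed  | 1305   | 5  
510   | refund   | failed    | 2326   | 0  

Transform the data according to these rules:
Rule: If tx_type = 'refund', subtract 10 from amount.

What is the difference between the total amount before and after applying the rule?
40

Step 1: Original sum of amount = 29719
Step 2: 4 records have tx_type = 'refund'
Step 3: Each affected record changes by -10
Step 4: Total change = 4 × -10 = -40
Step 5: New sum = 29719 + -40 = 29679
Step 6: Difference = |29679 - 29719| = 40
        (Sum decreased by 40)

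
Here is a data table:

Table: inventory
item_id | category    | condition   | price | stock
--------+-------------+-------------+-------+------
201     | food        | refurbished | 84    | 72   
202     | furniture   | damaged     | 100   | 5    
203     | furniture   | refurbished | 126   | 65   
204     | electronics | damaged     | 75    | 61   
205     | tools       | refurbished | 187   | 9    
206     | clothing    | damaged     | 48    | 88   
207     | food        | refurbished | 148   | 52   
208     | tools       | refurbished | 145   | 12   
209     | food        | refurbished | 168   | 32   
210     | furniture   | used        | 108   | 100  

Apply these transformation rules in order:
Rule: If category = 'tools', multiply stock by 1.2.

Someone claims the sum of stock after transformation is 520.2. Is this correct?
No, the correct result is 500.2.

Step 1: Calculate the correct sum after transformation
Step 2: Apply multiplier 1.2 to records where category = 'tools'
Step 3: Correct result = 500.2
Step 4: Claimed result = 520.2
Step 5: 500.2 ≠ 520.2
Conclusion: The claimed result is incorrect. The correct answer is 500.2.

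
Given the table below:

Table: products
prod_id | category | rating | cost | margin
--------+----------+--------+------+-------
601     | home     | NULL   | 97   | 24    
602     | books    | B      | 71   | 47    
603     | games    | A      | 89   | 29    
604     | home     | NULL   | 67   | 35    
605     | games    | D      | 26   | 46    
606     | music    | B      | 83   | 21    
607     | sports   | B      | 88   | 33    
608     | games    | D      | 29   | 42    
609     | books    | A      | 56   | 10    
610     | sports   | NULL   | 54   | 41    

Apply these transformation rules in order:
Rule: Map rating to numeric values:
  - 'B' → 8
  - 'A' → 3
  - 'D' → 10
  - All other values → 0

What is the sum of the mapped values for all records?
50

Step 1: Apply mapping to each record
Step 2: Count by status:
  'B': 3 records × 8 = 24
  'A': 2 records × 3 = 6
  'D': 2 records × 10 = 20
Step 3: Sum all mapped values = 50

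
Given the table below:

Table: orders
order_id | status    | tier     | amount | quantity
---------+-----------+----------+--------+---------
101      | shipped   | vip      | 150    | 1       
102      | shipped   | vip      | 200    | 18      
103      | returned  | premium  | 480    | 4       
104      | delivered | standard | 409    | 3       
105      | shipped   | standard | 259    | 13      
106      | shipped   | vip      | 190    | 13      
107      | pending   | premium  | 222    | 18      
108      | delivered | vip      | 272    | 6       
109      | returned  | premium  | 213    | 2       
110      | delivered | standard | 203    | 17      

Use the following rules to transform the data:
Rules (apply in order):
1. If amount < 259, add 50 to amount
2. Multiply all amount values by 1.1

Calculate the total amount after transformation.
3187.8

Step 1: Apply Rule 1 - Add 50 to records with amount < 259
  - 6 records affected: 1178 + (6 × 50) = 1478
  - Unaffected records: 1420
  - Sum after Rule 1: 2898
Step 2: Apply Rule 2 - Multiply all by 1.1
  - 2898 × 1.1 = 3187.8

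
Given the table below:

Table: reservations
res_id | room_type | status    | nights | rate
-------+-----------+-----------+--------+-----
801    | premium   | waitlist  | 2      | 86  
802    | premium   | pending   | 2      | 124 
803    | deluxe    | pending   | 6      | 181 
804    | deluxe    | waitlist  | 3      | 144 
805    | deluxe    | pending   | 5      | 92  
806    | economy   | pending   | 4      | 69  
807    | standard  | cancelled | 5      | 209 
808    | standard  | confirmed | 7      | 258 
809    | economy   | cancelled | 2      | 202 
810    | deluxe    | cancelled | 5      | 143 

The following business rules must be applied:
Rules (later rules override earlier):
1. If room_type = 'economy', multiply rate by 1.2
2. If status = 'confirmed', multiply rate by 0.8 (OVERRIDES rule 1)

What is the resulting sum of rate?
1510.6

Step 1: Rule 2 takes priority for records with status = 'confirmed'
  - 1 records: 258 × 0.8 = 206.4
Step 2: Rule 1 applies to remaining records with room_type = 'economy'
  - 2 records: 271 × 1.2 = 325.2
Step 3: Other records unchanged: 979
Step 4: Final sum = 206.4 + 325.2 + 979 = 1510.6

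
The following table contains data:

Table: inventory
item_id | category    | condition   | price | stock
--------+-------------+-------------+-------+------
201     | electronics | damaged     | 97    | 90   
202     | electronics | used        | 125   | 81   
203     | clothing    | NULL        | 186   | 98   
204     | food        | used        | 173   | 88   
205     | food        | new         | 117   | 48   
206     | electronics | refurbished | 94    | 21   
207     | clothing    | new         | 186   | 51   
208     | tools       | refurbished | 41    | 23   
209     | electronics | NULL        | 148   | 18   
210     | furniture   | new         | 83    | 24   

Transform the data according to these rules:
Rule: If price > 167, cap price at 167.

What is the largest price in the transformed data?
167

Step 1: Original maximum price = 186
Step 2: Apply cap at 167
Step 3: 3 records had price > 167 and were capped
Step 4: Maximum after transformation = 167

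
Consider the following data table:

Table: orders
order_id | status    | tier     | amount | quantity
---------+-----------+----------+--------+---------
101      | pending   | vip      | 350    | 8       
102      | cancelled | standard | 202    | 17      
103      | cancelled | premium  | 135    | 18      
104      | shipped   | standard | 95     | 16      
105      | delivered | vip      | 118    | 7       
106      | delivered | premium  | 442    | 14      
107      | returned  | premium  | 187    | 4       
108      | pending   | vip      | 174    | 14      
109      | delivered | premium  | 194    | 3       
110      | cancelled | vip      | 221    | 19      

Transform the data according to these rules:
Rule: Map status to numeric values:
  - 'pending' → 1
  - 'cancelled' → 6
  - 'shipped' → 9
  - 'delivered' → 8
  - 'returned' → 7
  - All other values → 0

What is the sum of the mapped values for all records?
60

Step 1: Apply mapping to each record
Step 2: Count by status:
  'pending': 2 records × 1 = 2
  'cancelled': 3 records × 6 = 18
  'shipped': 1 records × 9 = 9
  'delivered': 3 records × 8 = 24
  'returned': 1 records × 7 = 7
Step 3: Sum all mapped values = 60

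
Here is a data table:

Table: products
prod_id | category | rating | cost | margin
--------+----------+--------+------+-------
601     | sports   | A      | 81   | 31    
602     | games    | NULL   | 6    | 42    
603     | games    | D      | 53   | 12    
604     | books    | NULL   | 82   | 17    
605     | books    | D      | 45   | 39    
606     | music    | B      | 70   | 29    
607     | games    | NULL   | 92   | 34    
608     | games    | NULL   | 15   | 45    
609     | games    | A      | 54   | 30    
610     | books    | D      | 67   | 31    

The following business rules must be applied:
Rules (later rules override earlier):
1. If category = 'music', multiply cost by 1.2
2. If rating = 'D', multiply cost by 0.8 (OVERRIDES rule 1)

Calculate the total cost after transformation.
546.0

Step 1: Rule 2 takes priority for records with rating = 'D'
  - 3 records: 165 × 0.8 = 132.0
Step 2: Rule 1 applies to remaining records with category = 'music'
  - 1 records: 70 × 1.2 = 84.0
Step 3: Other records unchanged: 330
Step 4: Final sum = 132.0 + 84.0 + 330 = 546.0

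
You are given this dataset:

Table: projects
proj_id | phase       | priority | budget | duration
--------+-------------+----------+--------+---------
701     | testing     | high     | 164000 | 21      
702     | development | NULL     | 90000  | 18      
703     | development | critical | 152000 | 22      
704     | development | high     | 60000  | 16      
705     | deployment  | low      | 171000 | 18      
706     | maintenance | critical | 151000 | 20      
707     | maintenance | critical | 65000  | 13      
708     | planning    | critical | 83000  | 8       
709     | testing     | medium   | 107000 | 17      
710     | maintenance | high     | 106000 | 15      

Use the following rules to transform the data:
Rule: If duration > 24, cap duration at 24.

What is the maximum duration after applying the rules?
22

Step 1: Original maximum duration = 22
Step 2: Check cap of 24 against maximum
Step 3: No records exceed the cap (max 22 <= cap 24), so no capping applies
Step 4: Maximum after transformation = 22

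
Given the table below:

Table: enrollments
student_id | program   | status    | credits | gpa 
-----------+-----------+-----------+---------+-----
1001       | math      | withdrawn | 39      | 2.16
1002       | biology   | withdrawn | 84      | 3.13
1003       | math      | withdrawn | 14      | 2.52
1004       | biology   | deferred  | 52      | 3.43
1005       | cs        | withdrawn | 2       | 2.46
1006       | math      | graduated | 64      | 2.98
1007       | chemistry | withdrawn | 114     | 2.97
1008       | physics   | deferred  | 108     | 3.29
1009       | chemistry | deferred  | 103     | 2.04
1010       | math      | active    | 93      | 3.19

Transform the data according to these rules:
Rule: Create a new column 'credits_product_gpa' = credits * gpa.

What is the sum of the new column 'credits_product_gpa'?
1957.13

Step 1: For each record, compute credits * gpa
Example calculations:
  39 * 2.16 = 84.24
  84 * 3.13 = 262.92
  14 * 2.52 = 35.28
  ...
Step 2: Sum all derived values
Step 3: Total = 1957.13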